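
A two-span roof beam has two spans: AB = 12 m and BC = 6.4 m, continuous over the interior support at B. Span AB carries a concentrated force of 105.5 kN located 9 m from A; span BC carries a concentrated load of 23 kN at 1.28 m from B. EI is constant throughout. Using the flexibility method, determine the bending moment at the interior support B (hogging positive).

M_B = 142.8 kN·m

Release continuity at B by inserting a hinge; the redundant is the internal moment M_B. The primary structure is two simply-supported spans AB and BC.
Rotations at B on the released spans (each span's end-slope, ×1/EI):
  span AB: point load 105.5 at a = 9: Pab(L + a)/(6LEI) = 830.8/EI
  span BC: point load 23 at a = 1.28: Pab(L + b)/(6LEI) = 45.22/EI
  relative rotation θ_0 = (830.8 + 45.22)/EI = 876/EI
A unit hogging moment at B produces rotation L₁/(3EI) + L₂/(3EI) = 6.133/EI.
Compatibility: M_B·(L₁+L₂)/(3EI) = θ_0, giving M_B = 142.8 kN·m (hogging).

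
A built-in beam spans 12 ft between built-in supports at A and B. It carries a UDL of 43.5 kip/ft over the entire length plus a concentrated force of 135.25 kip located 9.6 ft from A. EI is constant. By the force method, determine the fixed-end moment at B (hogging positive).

M_B = 729.7 kip·ft

Release both end moments; the primary structure is a simply-supported span AB with redundants M_A and M_B.
Simple-span end rotations at A and B under the given loads:
  at A: UDL 43.5: wL³/(24EI) = 3132/EI
  at B: UDL 43.5: wL³/(24EI) = 3132/EI
  at A: point load 135.25 at a = 9.6: Pab(L + b)/(6LEI) = 623.2/EI
  at B: point load 135.25 at a = 9.6: Pab(L + a)/(6LEI) = 934.8/EI
  θ_A0 = 3755/EI,  θ_B0 = 4067/EI
Flexibility coefficients: a unit moment at one end gives L/(3EI) there and L/(6EI) at the far end, so f₁₁ = f₂₂ = 4/EI and f₁₂ = f₂₁ = 2/EI.
Compatibility — zero rotation at each built-in end:
  4 M_A + 2 M_B = 3755
  2 M_A + 4 M_B = 4067
Solving the pair gives M_A = 573.9 kip·ft and M_B = 729.7 kip·ft (hogging).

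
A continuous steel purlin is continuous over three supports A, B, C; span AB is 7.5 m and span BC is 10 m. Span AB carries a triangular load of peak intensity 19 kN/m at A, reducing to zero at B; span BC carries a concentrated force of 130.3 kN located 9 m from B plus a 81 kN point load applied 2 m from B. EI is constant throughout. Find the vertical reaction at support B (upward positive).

Insert a hinge at B; M_B is the redundant, and each span becomes simply supported.
Rotations at B on the released spans (each span's end-slope, ×1/EI):
  span AB: triangular load, peak 19: 7w₀L³/(360EI) = 155.9/EI
  span BC: point load 130.3 at a = 9: Pab(L + b)/(6LEI) = 215/EI
  span BC: point load 81 at a = 2: Pab(L + b)/(6LEI) = 388.8/EI
  relative rotation θ_0 = (155.9 + 603.8)/EI = 759.7/EI
A unit hogging moment at B produces rotation L₁/(3EI) + L₂/(3EI) = 5.833/EI.
Slope continuity at B: θ_0 = M_B·5.833/EI, so M_B = 759.7/5.833 = 130.2 kN·m (hogging).
Span AB, ΣM about A with M_B applied at B: R_B^{AB}·7.5 = 178.1 + 130.2, so R_B^{AB} = 41.11 kN and R_A = 71.25 − 41.11 = 30.14 kN.
Span BC, ΣM about C: R_B^{BC}·10 = 778.3 + 130.2, so R_B^{BC} = 90.85 kN and R_C = 211.3 − 90.85 = 120.4 kN.
R_B = 41.11 + 90.85 = 132 kN.

R_B = 132 kN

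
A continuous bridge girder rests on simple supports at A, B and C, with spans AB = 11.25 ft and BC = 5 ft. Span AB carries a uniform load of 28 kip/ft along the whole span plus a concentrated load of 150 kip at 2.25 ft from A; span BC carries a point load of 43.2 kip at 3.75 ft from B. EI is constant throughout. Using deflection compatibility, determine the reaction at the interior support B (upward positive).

R_B = 321.5 kip

Insert a hinge at B; M_B is the redundant, and each span becomes simply supported.
End slopes at the hinge B, treating each span as simply supported:
  span AB: UDL 28: wL³/(24EI) = 1661/EI
  span AB: point load 150 at a = 2.25: Pab(L + a)/(6LEI) = 607.5/EI
  span BC: point load 43.2 at a = 3.75: Pab(L + b)/(6LEI) = 42.19/EI
  relative rotation θ_0 = (2269 + 42.19)/EI = 2311/EI
A unit hogging moment at B produces rotation L₁/(3EI) + L₂/(3EI) = 5.417/EI.
Compatibility: M_B·(L₁+L₂)/(3EI) = θ_0, giving M_B = 426.6 kip·ft (hogging).
Span AB, ΣM about A with M_B applied at B: R_B^{AB}·11.25 = 2109 + 426.6, so R_B^{AB} = 225.4 kip and R_A = 465 − 225.4 = 239.6 kip.
Span BC, ΣM about C: R_B^{BC}·5 = 54 + 426.6, so R_B^{BC} = 96.12 kip and R_C = 43.2 − 96.12 = -52.92 kip.
R_B = 225.4 + 96.12 = 321.5 kip.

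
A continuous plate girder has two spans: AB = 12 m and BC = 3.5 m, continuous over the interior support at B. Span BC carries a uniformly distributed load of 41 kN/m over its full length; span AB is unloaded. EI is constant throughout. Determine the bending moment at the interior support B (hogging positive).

Insert a hinge at B; M_B is the redundant, and each span becomes simply supported.
Rotations at B on the released spans (each span's end-slope, ×1/EI):
  span BC: UDL 41: wL³/(24EI) = 73.24/EI
  relative rotation θ_0 = (0 + 73.24)/EI = 73.24/EI
A unit hogging moment at B produces rotation L₁/(3EI) + L₂/(3EI) = 5.167/EI.
Slope continuity at B: θ_0 = M_B·5.167/EI, so M_B = 73.24/5.167 = 14.18 kN·m (hogging).

M_B = 14.18 kN·m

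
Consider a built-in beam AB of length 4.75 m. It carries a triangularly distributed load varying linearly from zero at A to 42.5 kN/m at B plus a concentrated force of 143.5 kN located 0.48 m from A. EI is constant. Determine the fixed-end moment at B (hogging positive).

M_B = 54.2 kN·m

Release both end moments; the primary structure is a simply-supported span AB with redundants M_A and M_B.
End rotations of the released simple span under the applied load (×1/EI):
  at A: triangular load, peak 42.5: 7w₀L³/(360EI) = 88.57/EI
  at B: triangular load, peak 42.5: w₀L³/(45EI) = 101.2/EI
  at A: point load 143.5 at a = 0.48: Pab(L + b)/(6LEI) = 93.09/EI
  at B: point load 143.5 at a = 0.48: Pab(L + a)/(6LEI) = 53.97/EI
  θ_A0 = 181.7/EI,  θ_B0 = 155.2/EI
Flexibility coefficients: a unit moment at one end gives L/(3EI) there and L/(6EI) at the far end, so f₁₁ = f₂₂ = 1.583/EI and f₁₂ = f₂₁ = 0.7917/EI.
Compatibility — zero rotation at each built-in end:
  1.583 M_A + 0.7917 M_B = 181.7
  0.7917 M_A + 1.583 M_B = 155.2
Solving the pair gives M_A = 87.63 kN·m and M_B = 54.2 kN·m (hogging).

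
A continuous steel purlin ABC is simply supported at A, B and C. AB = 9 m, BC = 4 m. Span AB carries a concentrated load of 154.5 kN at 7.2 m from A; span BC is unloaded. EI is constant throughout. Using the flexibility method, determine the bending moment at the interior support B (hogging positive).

M_B = 138.6 kN·m

Insert a hinge at B; M_B is the redundant, and each span becomes simply supported.
Rotations at B on the released spans (each span's end-slope, ×1/EI):
  span AB: point load 154.5 at a = 7.2: Pab(L + a)/(6LEI) = 600.7/EI
  relative rotation θ_0 = (600.7 + 0)/EI = 600.7/EI
A unit hogging moment at B produces rotation L₁/(3EI) + L₂/(3EI) = 4.333/EI.
Compatibility: M_B·(L₁+L₂)/(3EI) = θ_0, giving M_B = 138.6 kN·m (hogging).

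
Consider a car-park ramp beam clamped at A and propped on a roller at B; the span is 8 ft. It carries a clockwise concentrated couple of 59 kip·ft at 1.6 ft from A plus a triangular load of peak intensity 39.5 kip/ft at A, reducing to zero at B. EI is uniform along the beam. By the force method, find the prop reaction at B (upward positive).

Choose R_B as the redundant. The primary structure is the cantilever fixed at A.
Deflection at B on the released cantilever, summing each load's contribution:
  clockwise couple 59 at a = 1.6: M₀a(2L − a)/(2EI) = 679.7/EI
  triangular load, peak 39.5 at the fixed end: w₀L⁴/(30EI) = 5393/EI
  δ_0 = 6073/EI
Flexibility coefficient — unit upward force at B: δ_{BB} = L³/(3EI) = 170.7/EI.
Compatibility at B: δ_0 − R_B·δ_{BB} = 0, so R_B = 6073/170.7 = 35.58 kip.

R_B = 35.58 kip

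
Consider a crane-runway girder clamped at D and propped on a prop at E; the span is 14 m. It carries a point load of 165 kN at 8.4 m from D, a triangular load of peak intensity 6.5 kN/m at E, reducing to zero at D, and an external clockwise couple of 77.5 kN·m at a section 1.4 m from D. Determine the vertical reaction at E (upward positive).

R_E = 97.88 kN

Take the reaction at E as the redundant and release it; the primary structure is a cantilever fixed at D.
Free-end deflection of the primary structure under the applied loading (downward +):
  point load 165 at a = 8.4: Pa²(3L − a)/(6EI) = 65197/EI
  triangular load, peak 6.5 at the free end: 11w₀L⁴/(120EI) = 22890/EI
  clockwise couple 77.5 at a = 1.4: M₀a(2L − a)/(2EI) = 1443/EI
  δ_0 = 89530/EI
Flexibility coefficient — unit upward force at E: δ_{EE} = L³/(3EI) = 914.7/EI.
The prop prevents deflection at E: R_E = δ_0/δ_{EE} = 89530/914.7 = 97.88 kN.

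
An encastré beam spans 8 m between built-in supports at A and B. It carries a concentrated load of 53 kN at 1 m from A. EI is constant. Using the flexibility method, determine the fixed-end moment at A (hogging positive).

M_A = 40.58 kN·m

Take the two fixed-end moments M_A, M_B as redundants; the released structure is the simple span AB.
On the primary (simply-supported) span, the end slopes from the loading are:
  at A: point load 53 at a = 1: Pab(L + b)/(6LEI) = 115.9/EI
  at B: point load 53 at a = 1: Pab(L + a)/(6LEI) = 69.56/EI
  θ_A0 = 115.9/EI,  θ_B0 = 69.56/EI
Flexibility coefficients: a unit moment at one end gives L/(3EI) there and L/(6EI) at the far end, so f₁₁ = f₂₂ = 2.667/EI and f₁₂ = f₂₁ = 1.333/EI.
Compatibility — zero rotation at each built-in end:
  2.667 M_A + 1.333 M_B = 115.9
  1.333 M_A + 2.667 M_B = 69.56
Solving the pair gives M_A = 40.58 kN·m and M_B = 5.797 kN·m (hogging).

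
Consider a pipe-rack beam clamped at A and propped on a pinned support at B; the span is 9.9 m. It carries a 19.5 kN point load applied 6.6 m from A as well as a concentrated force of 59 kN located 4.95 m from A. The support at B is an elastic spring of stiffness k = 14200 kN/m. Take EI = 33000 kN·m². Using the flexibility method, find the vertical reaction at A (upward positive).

Take the reaction at B as the redundant and release it; the primary structure is a cantilever fixed at A.
Free-end deflection of the primary structure under the applied loading (downward +):
  point load 19.5 at a = 6.6: Pa²(3L − a)/(6EI) = 3270/EI
  point load 59 at a = 4.95: Pa²(3L − a)/(6EI) = 5963/EI
  δ_0 = 9234/EI
Tip deflection under a unit load at B: L³/(3EI) = 323.4/EI.
With EI = 33000 kN·m²: δ_0 = 0.2798 m and δ_{BB} = 0.009801 m/kN.
Compatibility — the spring shortens by R_B/k under the reaction it provides: δ_0 − R_B·δ_{BB} = R_B/k. With 1/k = 0.00007 m/kN, R_B = δ_0 / (δ_{BB} + 1/k) = 0.2798 / (0.009801 + 0.00007) = 28.34 kN.
Vertical equilibrium: R_A = ΣP − R_B = 78.5 − 28.34 = 50.16 kN.

R_A = 50.16 kN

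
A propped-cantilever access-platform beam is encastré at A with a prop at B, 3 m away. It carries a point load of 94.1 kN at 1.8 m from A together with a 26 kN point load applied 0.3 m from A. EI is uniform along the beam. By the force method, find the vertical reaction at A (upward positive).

Choose R_B as the redundant. The primary structure is the cantilever fixed at A.
Primary-structure tip deflection at B by superposition:
  point load 94.1 at a = 1.8: Pa²(3L − a)/(6EI) = 365.9/EI
  point load 26 at a = 0.3: Pa²(3L − a)/(6EI) = 3.393/EI
  δ_0 = 369.3/EI
Flexibility coefficient — unit upward force at B: δ_{BB} = L³/(3EI) = 9/EI.
Compatibility at B: δ_0 − R_B·δ_{BB} = 0, so R_B = 369.3/9 = 41.03 kN.
Vertical equilibrium: R_A = ΣP − R_B = 120.1 − 41.03 = 79.07 kN.

R_A = 79.07 kN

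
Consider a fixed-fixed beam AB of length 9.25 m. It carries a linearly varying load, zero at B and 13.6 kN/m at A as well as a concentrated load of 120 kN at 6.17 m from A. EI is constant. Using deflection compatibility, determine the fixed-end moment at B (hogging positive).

M_B = 203.2 kN·m

Release both end moments; the primary structure is a simply-supported span AB with redundants M_A and M_B.
On the primary (simply-supported) span, the end slopes from the loading are:
  at A: triangular load, peak 13.6: w₀L³/(45EI) = 239.2/EI
  at B: triangular load, peak 13.6: 7w₀L³/(360EI) = 209.3/EI
  at A: point load 120 at a = 6.17: Pab(L + b)/(6LEI) = 506.6/EI
  at B: point load 120 at a = 6.17: Pab(L + a)/(6LEI) = 633.6/EI
  θ_A0 = 745.8/EI,  θ_B0 = 842.9/EI
Flexibility coefficients: a unit moment at one end gives L/(3EI) there and L/(6EI) at the far end, so f₁₁ = f₂₂ = 3.083/EI and f₁₂ = f₂₁ = 1.542/EI.
Compatibility — zero rotation at each built-in end:
  3.083 M_A + 1.542 M_B = 745.8
  1.542 M_A + 3.083 M_B = 842.9
Solving the pair gives M_A = 140.3 kN·m and M_B = 203.2 kN·m (hogging).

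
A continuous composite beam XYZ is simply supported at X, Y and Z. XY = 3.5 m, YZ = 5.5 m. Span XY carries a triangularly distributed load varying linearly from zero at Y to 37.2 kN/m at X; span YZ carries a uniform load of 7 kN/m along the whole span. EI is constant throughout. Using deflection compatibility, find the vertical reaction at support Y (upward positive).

Release continuity at Y by inserting a hinge; the redundant is the internal moment M_Y. The primary structure is two simply-supported spans XY and YZ.
Rotations at Y on the released spans (each span's end-slope, ×1/EI):
  span XY: triangular load, peak 37.2: 7w₀L³/(360EI) = 31.01/EI
  span YZ: UDL 7: wL³/(24EI) = 48.53/EI
  relative rotation θ_0 = (31.01 + 48.53)/EI = 79.54/EI
A unit hogging moment at Y produces rotation L₁/(3EI) + L₂/(3EI) = 3/EI.
Slope continuity at Y: θ_0 = M_Y·3/EI, so M_Y = 79.54/3 = 26.51 kN·m (hogging).
Span XY, ΣM about X with M_Y applied at Y: R_Y^{XY}·3.5 = 75.95 + 26.51, so R_Y^{XY} = 29.28 kN and R_X = 65.1 − 29.28 = 35.82 kN.
Span YZ, ΣM about Z: R_Y^{YZ}·5.5 = 105.9 + 26.51, so R_Y^{YZ} = 24.07 kN and R_Z = 38.5 − 24.07 = 14.43 kN.
R_Y = 29.28 + 24.07 = 53.35 kN.

R_Y = 53.35 kN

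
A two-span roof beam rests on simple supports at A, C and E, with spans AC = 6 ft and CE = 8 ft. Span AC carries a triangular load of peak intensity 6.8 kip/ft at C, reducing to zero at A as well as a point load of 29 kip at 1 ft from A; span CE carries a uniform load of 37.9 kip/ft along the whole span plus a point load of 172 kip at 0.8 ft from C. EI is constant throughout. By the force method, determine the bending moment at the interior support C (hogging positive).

Take M_C as the redundant. Released structure: two simple spans AC and CE with a hinge at C.
End slopes at the hinge C, treating each span as simply supported:
  span AC: triangular load, peak 6.8: w₀L³/(45EI) = 32.64/EI
  span AC: point load 29 at a = 1: Pab(L + a)/(6LEI) = 28.19/EI
  span CE: UDL 37.9: wL³/(24EI) = 808.5/EI
  span CE: point load 172 at a = 0.8: Pab(L + b)/(6LEI) = 313.7/EI
  relative rotation θ_0 = (60.83 + 1122)/EI = 1183/EI
A unit hogging moment at C produces rotation L₁/(3EI) + L₂/(3EI) = 4.667/EI.
Compatibility: M_C·(L₁+L₂)/(3EI) = θ_0, giving M_C = 253.5 kip·ft (hogging).

M_C = 253.5 kip·ft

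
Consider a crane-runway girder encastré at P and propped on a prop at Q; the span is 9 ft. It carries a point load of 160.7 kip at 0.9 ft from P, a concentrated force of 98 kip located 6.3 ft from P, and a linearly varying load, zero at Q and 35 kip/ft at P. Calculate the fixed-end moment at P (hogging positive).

M_P = 433.1 kip·ft

Choose R_Q as the redundant. The primary structure is the cantilever fixed at P.
Downward deflection at the released point Q due to the loads:
  point load 160.7 at a = 0.9: Pa²(3L − a)/(6EI) = 566.2/EI
  point load 98 at a = 6.3: Pa²(3L − a)/(6EI) = 13419/EI
  triangular load, peak 35 at the fixed end: w₀L⁴/(30EI) = 7654/EI
  δ_0 = 21640/EI
Tip deflection under a unit load at Q: L³/(3EI) = 243/EI.
Compatibility at Q: δ_0 − R_Q·δ_{QQ} = 0, so R_Q = 21640/243 = 89.05 kip.
Moment equilibrium about P: M_P = Σ(load moments about P) − R_Q·L = 1235 − 89.05×9 = 433.1 kip·ft.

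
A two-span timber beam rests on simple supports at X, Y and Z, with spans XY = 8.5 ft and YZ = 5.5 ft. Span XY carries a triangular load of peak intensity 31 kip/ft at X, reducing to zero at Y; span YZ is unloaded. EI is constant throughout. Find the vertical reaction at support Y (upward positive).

Take M_Y as the redundant. Released structure: two simple spans XY and YZ with a hinge at Y.
End slopes at the hinge Y, treating each span as simply supported:
  span XY: triangular load, peak 31: 7w₀L³/(360EI) = 370.2/EI
  relative rotation θ_0 = (370.2 + 0)/EI = 370.2/EI
A unit hogging moment at Y produces rotation L₁/(3EI) + L₂/(3EI) = 4.667/EI.
Compatibility: M_Y·(L₁+L₂)/(3EI) = θ_0, giving M_Y = 79.32 kip·ft (hogging).
Span XY, ΣM about X with M_Y applied at Y: R_Y^{XY}·8.5 = 373.3 + 79.32, so R_Y^{XY} = 53.25 kip and R_X = 131.8 − 53.25 = 78.5 kip.
Span YZ, ΣM about Z: R_Y^{YZ}·5.5 = 0 + 79.32, so R_Y^{YZ} = 14.42 kip and R_Z = 0 − 14.42 = -14.42 kip.
R_Y = 53.25 + 14.42 = 67.67 kip.

R_Y = 67.67 kip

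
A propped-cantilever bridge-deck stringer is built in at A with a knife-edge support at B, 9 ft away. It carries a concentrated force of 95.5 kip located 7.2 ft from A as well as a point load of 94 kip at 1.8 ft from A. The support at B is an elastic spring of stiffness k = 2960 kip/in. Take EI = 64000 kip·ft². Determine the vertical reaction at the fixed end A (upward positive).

Take the reaction at B as the redundant and release it; the primary structure is a cantilever fixed at A.
Free-end deflection of the primary structure under the applied loading (downward +):
  point load 95.5 at a = 7.2: Pa²(3L − a)/(6EI) = 16337/EI
  point load 94 at a = 1.8: Pa²(3L − a)/(6EI) = 1279/EI
  δ_0 = 17617/EI
Tip deflection under a unit load at B: L³/(3EI) = 243/EI.
With EI = 64000 kip·ft²: δ_0 = 0.27526 ft and δ_{BB} = 0.003797 ft/kip.
Compatibility — the spring shortens by R_B/k under the reaction it provides: δ_0 − R_B·δ_{BB} = R_B/k. With 1/k = 1/(2960×12) ft/kip = 0.000028 ft/kip, R_B = δ_0 / (δ_{BB} + 1/k) = 0.27526 / (0.003797 + 0.000028) = 71.96 kip.
Vertical equilibrium: R_A = ΣP − R_B = 189.5 − 71.96 = 117.5 kip.

R_A = 117.5 kip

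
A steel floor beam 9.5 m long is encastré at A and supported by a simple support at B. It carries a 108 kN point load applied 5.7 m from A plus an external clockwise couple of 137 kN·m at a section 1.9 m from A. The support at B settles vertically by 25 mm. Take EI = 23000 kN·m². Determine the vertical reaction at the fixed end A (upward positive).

Release the roller at B. Primary structure: cantilever fixed at A.
Downward deflection at the released point B due to the loads:
  point load 108 at a = 5.7: Pa²(3L − a)/(6EI) = 13334/EI
  clockwise couple 137 at a = 1.9: M₀a(2L − a)/(2EI) = 2226/EI
  δ_0 = 15559/EI
Flexibility coefficient — unit upward force at B: δ_{BB} = L³/(3EI) = 285.8/EI.
With EI = 23000 kN·m²: δ_0 = 0.6765 m and δ_{BB} = 0.012426 m/kN.
Compatibility — the beam at B must follow the support down by 0.025 m: δ_0 − R_B·δ_{BB} = 0.025, so R_B = (0.6765 − 0.025)/0.012426 = 52.43 kN.
Vertical equilibrium: R_A = ΣP − R_B = 108 − 52.43 = 55.57 kN.

R_A = 55.57 kN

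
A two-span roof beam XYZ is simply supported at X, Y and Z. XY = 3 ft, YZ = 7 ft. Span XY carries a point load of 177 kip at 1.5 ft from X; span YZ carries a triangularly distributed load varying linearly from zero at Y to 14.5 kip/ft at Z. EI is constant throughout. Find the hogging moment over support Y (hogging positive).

Insert a hinge at Y; M_Y is the redundant, and each span becomes simply supported.
Discontinuity in slope at Y on the released structure — sum the simple-span end rotations:
  span XY: point load 177 at a = 1.5: Pab(L + a)/(6LEI) = 99.56/EI
  span YZ: triangular load, peak 14.5: 7w₀L³/(360EI) = 96.71/EI
  relative rotation θ_0 = (99.56 + 96.71)/EI = 196.3/EI
A unit hogging moment at Y produces rotation L₁/(3EI) + L₂/(3EI) = 3.333/EI.
Compatibility: M_Y·(L₁+L₂)/(3EI) = θ_0, giving M_Y = 58.88 kip·ft (hogging).

M_Y = 58.88 kip·ft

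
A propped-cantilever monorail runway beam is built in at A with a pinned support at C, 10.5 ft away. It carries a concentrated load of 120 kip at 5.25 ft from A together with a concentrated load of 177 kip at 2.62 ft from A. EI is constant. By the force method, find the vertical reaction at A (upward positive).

Release the roller at C. Primary structure: cantilever fixed at A.
Deflection at C on the released cantilever, summing each load's contribution:
  point load 120 at a = 5.25: Pa²(3L − a)/(6EI) = 14470/EI
  point load 177 at a = 2.62: Pa²(3L − a)/(6EI) = 5848/EI
  δ_0 = 20319/EI
Flexibility coefficient — unit upward force at C: δ_{CC} = L³/(3EI) = 385.9/EI.
Compatibility at C: δ_0 − R_C·δ_{CC} = 0, so R_C = 20319/385.9 = 52.66 kip.
Vertical equilibrium: R_A = ΣP − R_C = 297 − 52.66 = 244.3 kip.

R_A = 244.3 kip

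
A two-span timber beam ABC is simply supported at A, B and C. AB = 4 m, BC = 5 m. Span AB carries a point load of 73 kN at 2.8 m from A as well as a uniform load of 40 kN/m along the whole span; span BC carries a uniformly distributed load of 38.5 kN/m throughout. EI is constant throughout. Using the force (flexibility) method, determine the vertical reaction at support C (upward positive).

R_C = 71.14 kN

Release continuity at B by inserting a hinge; the redundant is the internal moment M_B. The primary structure is two simply-supported spans AB and BC.
Rotations at B on the released spans (each span's end-slope, ×1/EI):
  span AB: point load 73 at a = 2.8: Pab(L + a)/(6LEI) = 69.5/EI
  span AB: UDL 40: wL³/(24EI) = 106.7/EI
  span BC: UDL 38.5: wL³/(24EI) = 200.5/EI
  relative rotation θ_0 = (176.2 + 200.5)/EI = 376.7/EI
A unit hogging moment at B produces rotation L₁/(3EI) + L₂/(3EI) = 3/EI.
Slope continuity at B: θ_0 = M_B·3/EI, so M_B = 376.7/3 = 125.6 kN·m (hogging).
Span BC, ΣM about C: R_B^{BC}·5 = 481.2 + 125.6, so R_B^{BC} = 121.4 kN and R_C = 192.5 − 121.4 = 71.14 kN.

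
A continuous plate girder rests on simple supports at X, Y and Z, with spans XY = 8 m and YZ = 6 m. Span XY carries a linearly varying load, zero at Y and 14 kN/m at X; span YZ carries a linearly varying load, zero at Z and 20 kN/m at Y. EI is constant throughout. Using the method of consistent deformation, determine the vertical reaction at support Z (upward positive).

Insert a hinge at Y; M_Y is the redundant, and each span becomes simply supported.
Rotations at Y on the released spans (each span's end-slope, ×1/EI):
  span XY: triangular load, peak 14: 7w₀L³/(360EI) = 139.4/EI
  span YZ: triangular load, peak 20: w₀L³/(45EI) = 96/EI
  relative rotation θ_0 = (139.4 + 96)/EI = 235.4/EI
A unit hogging moment at Y produces rotation L₁/(3EI) + L₂/(3EI) = 4.667/EI.
Compatibility: M_Y·(L₁+L₂)/(3EI) = θ_0, giving M_Y = 50.44 kN·m (hogging).
Span YZ, ΣM about Z: R_Y^{YZ}·6 = 240 + 50.44, so R_Y^{YZ} = 48.41 kN and R_Z = 60 − 48.41 = 11.59 kN.

R_Z = 11.59 kN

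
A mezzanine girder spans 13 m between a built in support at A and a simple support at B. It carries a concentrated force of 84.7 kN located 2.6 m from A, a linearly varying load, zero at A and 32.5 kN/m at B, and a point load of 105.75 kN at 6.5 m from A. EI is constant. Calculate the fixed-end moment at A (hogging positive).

Release the roller at B. Primary structure: cantilever fixed at A.
Downward deflection at the released point B due to the loads:
  point load 84.7 at a = 2.6: Pa²(3L − a)/(6EI) = 3474/EI
  triangular load, peak 32.5 at the free end: 11w₀L⁴/(120EI) = 85088/EI
  point load 105.75 at a = 6.5: Pa²(3L − a)/(6EI) = 24201/EI
  δ_0 = 112763/EI
Flexibility coefficient — unit upward force at B: δ_{BB} = L³/(3EI) = 732.3/EI.
Compatibility at B: δ_0 − R_B·δ_{BB} = 0, so R_B = 112763/732.3 = 154 kN.
Moment equilibrium about A: M_A = Σ(load moments about A) − R_B·L = 2738 − 154×13 = 736.7 kN·m.

M_A = 736.7 kN·m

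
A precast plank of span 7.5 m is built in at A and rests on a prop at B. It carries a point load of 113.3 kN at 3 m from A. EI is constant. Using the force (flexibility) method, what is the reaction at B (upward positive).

Remove the prop at B; the released (primary) structure is a cantilever built in at A.
Primary-structure tip deflection at B by superposition:
  point load 113.3 at a = 3: Pa²(3L − a)/(6EI) = 3314/EI
Tip deflection under a unit load at B: L³/(3EI) = 140.6/EI.
Compatibility at B: δ_0 − R_B·δ_{BB} = 0, so R_B = 3314/140.6 = 23.57 kN.

R_B = 23.57 kN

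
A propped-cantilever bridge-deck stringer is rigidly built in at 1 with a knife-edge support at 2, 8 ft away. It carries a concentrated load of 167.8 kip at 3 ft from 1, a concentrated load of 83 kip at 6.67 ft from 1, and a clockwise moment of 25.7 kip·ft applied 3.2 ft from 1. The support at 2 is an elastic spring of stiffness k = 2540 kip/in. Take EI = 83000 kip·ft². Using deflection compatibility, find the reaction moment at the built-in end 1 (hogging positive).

Take the reaction at 2 as the redundant and release it; the primary structure is a cantilever fixed at 1.
Downward deflection at the released point 2 due to the loads:
  point load 167.8 at a = 3: Pa²(3L − a)/(6EI) = 5286/EI
  point load 83 at a = 6.67: Pa²(3L − a)/(6EI) = 10665/EI
  clockwise couple 25.7 at a = 3.2: M₀a(2L − a)/(2EI) = 526.3/EI
  δ_0 = 16477/EI
Tip deflection under a unit load at 2: L³/(3EI) = 170.7/EI.
With EI = 83000 kip·ft²: δ_0 = 0.19852 ft and δ_{22} = 0.002056 ft/kip.
Compatibility — the spring shortens by R_2/k under the reaction it provides: δ_0 − R_2·δ_{22} = R_2/k. With 1/k = 1/(2540×12) ft/kip = 0.000033 ft/kip, R_2 = δ_0 / (δ_{22} + 1/k) = 0.19852 / (0.002056 + 0.000033) = 95.03 kip.
Moment equilibrium about 1: M_1 = Σ(load moments about 1) − R_2·L = 1083 − 95.03×8 = 322.5 kip·ft.

M_1 = 322.5 kip·ft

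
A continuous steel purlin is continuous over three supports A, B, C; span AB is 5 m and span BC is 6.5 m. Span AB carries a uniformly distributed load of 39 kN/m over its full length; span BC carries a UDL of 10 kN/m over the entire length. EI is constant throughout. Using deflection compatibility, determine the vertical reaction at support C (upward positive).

R_C = 19.76 kN

Take M_B as the redundant. Released structure: two simple spans AB and BC with a hinge at B.
Discontinuity in slope at B on the released structure — sum the simple-span end rotations:
  span AB: UDL 39: wL³/(24EI) = 203.1/EI
  span BC: UDL 10: wL³/(24EI) = 114.4/EI
  relative rotation θ_0 = (203.1 + 114.4)/EI = 317.6/EI
A unit hogging moment at B produces rotation L₁/(3EI) + L₂/(3EI) = 3.833/EI.
Slope continuity at B: θ_0 = M_B·3.833/EI, so M_B = 317.6/3.833 = 82.84 kN·m (hogging).
Span BC, ΣM about C: R_B^{BC}·6.5 = 211.2 + 82.84, so R_B^{BC} = 45.24 kN and R_C = 65 − 45.24 = 19.76 kN.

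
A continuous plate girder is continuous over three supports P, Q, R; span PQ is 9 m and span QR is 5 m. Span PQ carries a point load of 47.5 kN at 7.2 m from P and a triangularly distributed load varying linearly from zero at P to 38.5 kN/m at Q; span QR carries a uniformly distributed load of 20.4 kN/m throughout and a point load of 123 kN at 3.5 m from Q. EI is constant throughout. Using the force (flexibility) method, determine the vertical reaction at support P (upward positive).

Insert a hinge at Q; M_Q is the redundant, and each span becomes simply supported.
Discontinuity in slope at Q on the released structure — sum the simple-span end rotations:
  span PQ: point load 47.5 at a = 7.2: Pab(L + a)/(6LEI) = 184.7/EI
  span PQ: triangular load, peak 38.5: w₀L³/(45EI) = 623.7/EI
  span QR: UDL 20.4: wL³/(24EI) = 106.2/EI
  span QR: point load 123 at a = 3.5: Pab(L + b)/(6LEI) = 139.9/EI
  relative rotation θ_0 = (808.4 + 246.2)/EI = 1055/EI
A unit hogging moment at Q produces rotation L₁/(3EI) + L₂/(3EI) = 4.667/EI.
Slope continuity at Q: θ_0 = M_Q·4.667/EI, so M_Q = 1055/4.667 = 226 kN·m (hogging).
Span PQ, ΣM about P with M_Q applied at Q: R_Q^{PQ}·9 = 1382 + 226, so R_Q^{PQ} = 178.6 kN and R_P = 220.8 − 178.6 = 42.14 kN.

R_P = 42.14 kN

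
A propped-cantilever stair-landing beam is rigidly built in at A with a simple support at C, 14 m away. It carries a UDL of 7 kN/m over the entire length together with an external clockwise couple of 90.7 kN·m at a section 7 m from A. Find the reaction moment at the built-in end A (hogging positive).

Remove the prop at C; the released (primary) structure is a cantilever built in at A.
Downward deflection at the released point C due to the loads:
  UDL 7: wL⁴/(8EI) = 33614/EI
  clockwise couple 90.7 at a = 7: M₀a(2L − a)/(2EI) = 6666/EI
  δ_0 = 40280/EI
Tip deflection under a unit load at C: L³/(3EI) = 914.7/EI.
Compatibility at C: δ_0 − R_C·δ_{CC} = 0, so R_C = 40280/914.7 = 44.04 kN.
Moment equilibrium about A: M_A = Σ(load moments about A) − R_C·L = 776.7 − 44.04×14 = 160.2 kN·m.

M_A = 160.2 kN·m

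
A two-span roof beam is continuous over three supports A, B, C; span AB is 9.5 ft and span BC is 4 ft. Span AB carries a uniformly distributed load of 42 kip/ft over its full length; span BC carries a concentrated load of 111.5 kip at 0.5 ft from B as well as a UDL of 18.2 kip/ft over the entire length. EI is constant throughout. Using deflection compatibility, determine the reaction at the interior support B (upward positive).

Insert a hinge at B; M_B is the redundant, and each span becomes simply supported.
End slopes at the hinge B, treating each span as simply supported:
  span AB: UDL 42: wL³/(24EI) = 1500/EI
  span BC: point load 111.5 at a = 0.5: Pab(L + b)/(6LEI) = 60.98/EI
  span BC: UDL 18.2: wL³/(24EI) = 48.53/EI
  relative rotation θ_0 = (1500 + 109.5)/EI = 1610/EI
A unit hogging moment at B produces rotation L₁/(3EI) + L₂/(3EI) = 4.5/EI.
Slope continuity at B: θ_0 = M_B·4.5/EI, so M_B = 1610/4.5 = 357.8 kip·ft (hogging).
Span AB, ΣM about A with M_B applied at B: R_B^{AB}·9.5 = 1895 + 357.8, so R_B^{AB} = 237.2 kip and R_A = 399 − 237.2 = 161.8 kip.
Span BC, ΣM about C: R_B^{BC}·4 = 535.9 + 357.8, so R_B^{BC} = 223.4 kip and R_C = 184.3 − 223.4 = -39.1 kip.
R_B = 237.2 + 223.4 = 460.6 kip.

R_B = 460.6 kip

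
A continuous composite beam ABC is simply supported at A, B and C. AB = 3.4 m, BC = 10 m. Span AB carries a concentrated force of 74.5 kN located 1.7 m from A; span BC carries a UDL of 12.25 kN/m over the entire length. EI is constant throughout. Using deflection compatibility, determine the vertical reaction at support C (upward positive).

R_C = 48.62 kN

Take M_B as the redundant. Released structure: two simple spans AB and BC with a hinge at B.
End slopes at the hinge B, treating each span as simply supported:
  span AB: point load 74.5 at a = 1.7: Pab(L + a)/(6LEI) = 53.83/EI
  span BC: UDL 12.25: wL³/(24EI) = 510.4/EI
  relative rotation θ_0 = (53.83 + 510.4)/EI = 564.2/EI
A unit hogging moment at B produces rotation L₁/(3EI) + L₂/(3EI) = 4.467/EI.
Compatibility: M_B·(L₁+L₂)/(3EI) = θ_0, giving M_B = 126.3 kN·m (hogging).
Span BC, ΣM about C: R_B^{BC}·10 = 612.5 + 126.3, so R_B^{BC} = 73.88 kN and R_C = 122.5 − 73.88 = 48.62 kN.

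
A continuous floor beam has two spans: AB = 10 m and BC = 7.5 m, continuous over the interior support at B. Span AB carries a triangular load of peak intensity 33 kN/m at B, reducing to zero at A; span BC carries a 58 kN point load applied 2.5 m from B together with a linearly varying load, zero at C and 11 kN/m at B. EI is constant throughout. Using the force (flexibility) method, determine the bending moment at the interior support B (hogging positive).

M_B = 177.9 kN·m

Take M_B as the redundant. Released structure: two simple spans AB and BC with a hinge at B.
Discontinuity in slope at B on the released structure — sum the simple-span end rotations:
  span AB: triangular load, peak 33: w₀L³/(45EI) = 733.3/EI
  span BC: point load 58 at a = 2.5: Pab(L + b)/(6LEI) = 201.4/EI
  span BC: triangular load, peak 11: w₀L³/(45EI) = 103.1/EI
  relative rotation θ_0 = (733.3 + 304.5)/EI = 1038/EI
A unit hogging moment at B produces rotation L₁/(3EI) + L₂/(3EI) = 5.833/EI.
Slope continuity at B: θ_0 = M_B·5.833/EI, so M_B = 1038/5.833 = 177.9 kN·m (hogging).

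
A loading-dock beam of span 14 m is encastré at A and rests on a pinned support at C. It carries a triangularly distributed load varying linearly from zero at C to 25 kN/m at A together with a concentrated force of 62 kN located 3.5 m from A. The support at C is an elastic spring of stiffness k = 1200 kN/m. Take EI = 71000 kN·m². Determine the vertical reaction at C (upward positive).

Choose R_C as the redundant. The primary structure is the cantilever fixed at A.
Primary-structure tip deflection at C by superposition:
  triangular load, peak 25 at the fixed end: w₀L⁴/(30EI) = 32013/EI
  point load 62 at a = 3.5: Pa²(3L − a)/(6EI) = 4873/EI
  δ_0 = 36887/EI
Tip deflection under a unit load at C: L³/(3EI) = 914.7/EI.
With EI = 71000 kN·m²: δ_0 = 0.51953 m and δ_{CC} = 0.012883 m/kN.
Compatibility — the spring shortens by R_C/k under the reaction it provides: δ_0 − R_C·δ_{CC} = R_C/k. With 1/k = 0.000833 m/kN, R_C = δ_0 / (δ_{CC} + 1/k) = 0.51953 / (0.012883 + 0.000833) = 37.88 kN.

R_C = 37.88 kN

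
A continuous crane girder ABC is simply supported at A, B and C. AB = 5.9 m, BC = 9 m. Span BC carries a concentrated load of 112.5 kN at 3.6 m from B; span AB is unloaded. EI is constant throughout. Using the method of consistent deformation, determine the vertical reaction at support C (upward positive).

R_C = 31.95 kN

Release continuity at B by inserting a hinge; the redundant is the internal moment M_B. The primary structure is two simply-supported spans AB and BC.
Rotations at B on the released spans (each span's end-slope, ×1/EI):
  span BC: point load 112.5 at a = 3.6: Pab(L + b)/(6LEI) = 583.2/EI
  relative rotation θ_0 = (0 + 583.2)/EI = 583.2/EI
A unit hogging moment at B produces rotation L₁/(3EI) + L₂/(3EI) = 4.967/EI.
Slope continuity at B: θ_0 = M_B·4.967/EI, so M_B = 583.2/4.967 = 117.4 kN·m (hogging).
Span BC, ΣM about C: R_B^{BC}·9 = 607.5 + 117.4, so R_B^{BC} = 80.55 kN and R_C = 112.5 − 80.55 = 31.95 kN.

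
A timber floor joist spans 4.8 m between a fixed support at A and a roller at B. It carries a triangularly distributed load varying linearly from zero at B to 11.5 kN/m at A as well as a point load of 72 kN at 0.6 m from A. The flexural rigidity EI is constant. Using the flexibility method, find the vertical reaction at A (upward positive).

Choose R_B as the redundant. The primary structure is the cantilever fixed at A.
Deflection at B on the released cantilever, summing each load's contribution:
  triangular load, peak 11.5 at the fixed end: w₀L⁴/(30EI) = 203.5/EI
  point load 72 at a = 0.6: Pa²(3L − a)/(6EI) = 59.62/EI
  δ_0 = 263.1/EI
Tip deflection under a unit load at B: L³/(3EI) = 36.86/EI.
Compatibility at B: δ_0 − R_B·δ_{BB} = 0, so R_B = 263.1/36.86 = 7.137 kN.
Vertical equilibrium: R_A = ΣP − R_B = 99.6 − 7.137 = 92.46 kN.

R_A = 92.46 kN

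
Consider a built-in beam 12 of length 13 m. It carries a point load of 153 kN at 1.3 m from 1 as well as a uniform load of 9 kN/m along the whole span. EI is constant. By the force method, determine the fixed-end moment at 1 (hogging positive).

M_1 = 287.9 kN·m

Take the two fixed-end moments M_1, M_2 as redundants; the released structure is the simple span 12.
Simple-span end rotations at 1 and 2 under the given loads:
  at 1: point load 153 at a = 1.3: Pab(L + b)/(6LEI) = 736.9/EI
  at 2: point load 153 at a = 1.3: Pab(L + a)/(6LEI) = 426.6/EI
  at 1: UDL 9: wL³/(24EI) = 823.9/EI
  at 2: UDL 9: wL³/(24EI) = 823.9/EI
  θ_10 = 1561/EI,  θ_20 = 1251/EI
Flexibility coefficients: a unit moment at one end gives L/(3EI) there and L/(6EI) at the far end, so f₁₁ = f₂₂ = 4.333/EI and f₁₂ = f₂₁ = 2.167/EI.
Compatibility — zero rotation at each built-in end:
  4.333 M_1 + 2.167 M_2 = 1561
  2.167 M_1 + 4.333 M_2 = 1251
Solving the pair gives M_1 = 287.9 kN·m and M_2 = 144.7 kN·m (hogging).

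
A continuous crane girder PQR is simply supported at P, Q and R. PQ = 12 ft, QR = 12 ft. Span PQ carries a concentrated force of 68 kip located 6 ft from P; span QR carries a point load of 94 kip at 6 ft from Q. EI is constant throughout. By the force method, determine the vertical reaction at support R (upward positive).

Release continuity at Q by inserting a hinge; the redundant is the internal moment M_Q. The primary structure is two simply-supported spans PQ and QR.
Rotations at Q on the released spans (each span's end-slope, ×1/EI):
  span PQ: point load 68 at a = 6: Pab(L + a)/(6LEI) = 612/EI
  span QR: point load 94 at a = 6: Pab(L + b)/(6LEI) = 846/EI
  relative rotation θ_0 = (612 + 846)/EI = 1458/EI
A unit hogging moment at Q produces rotation L₁/(3EI) + L₂/(3EI) = 8/EI.
Slope continuity at Q: θ_0 = M_Q·8/EI, so M_Q = 1458/8 = 182.2 kip·ft (hogging).
Span QR, ΣM about R: R_Q^{QR}·12 = 564 + 182.2, so R_Q^{QR} = 62.19 kip and R_R = 94 − 62.19 = 31.81 kip.

R_R = 31.81 kip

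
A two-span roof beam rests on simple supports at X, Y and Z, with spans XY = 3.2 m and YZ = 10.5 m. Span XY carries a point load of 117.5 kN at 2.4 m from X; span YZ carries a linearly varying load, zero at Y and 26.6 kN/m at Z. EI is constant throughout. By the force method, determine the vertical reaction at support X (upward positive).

R_X = -16.1 kN

Take M_Y as the redundant. Released structure: two simple spans XY and YZ with a hinge at Y.
End slopes at the hinge Y, treating each span as simply supported:
  span XY: point load 117.5 at a = 2.4: Pab(L + a)/(6LEI) = 65.8/EI
  span YZ: triangular load, peak 26.6: 7w₀L³/(360EI) = 598.7/EI
  relative rotation θ_0 = (65.8 + 598.7)/EI = 664.5/EI
A unit hogging moment at Y produces rotation L₁/(3EI) + L₂/(3EI) = 4.567/EI.
Slope continuity at Y: θ_0 = M_Y·4.567/EI, so M_Y = 664.5/4.567 = 145.5 kN·m (hogging).
Span XY, ΣM about X with M_Y applied at Y: R_Y^{XY}·3.2 = 282 + 145.5, so R_Y^{XY} = 133.6 kN and R_X = 117.5 − 133.6 = -16.1 kN.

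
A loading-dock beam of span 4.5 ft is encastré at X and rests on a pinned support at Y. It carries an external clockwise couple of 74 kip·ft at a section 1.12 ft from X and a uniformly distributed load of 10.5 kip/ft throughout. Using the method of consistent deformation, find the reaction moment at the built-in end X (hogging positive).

M_X = 52.2 kip·ft

Remove the prop at Y; the released (primary) structure is a cantilever built in at X.
Downward deflection at the released point Y due to the loads:
  clockwise couple 74 at a = 1.12: M₀a(2L − a)/(2EI) = 326.5/EI
  UDL 10.5: wL⁴/(8EI) = 538.2/EI
  δ_0 = 864.8/EI
Flexibility coefficient — unit upward force at Y: δ_{YY} = L³/(3EI) = 30.38/EI.
Compatibility at Y: δ_0 − R_Y·δ_{YY} = 0, so R_Y = 864.8/30.38 = 28.47 kip.
Moment equilibrium about X: M_X = Σ(load moments about X) − R_Y·L = 180.3 − 28.47×4.5 = 52.2 kip·ft.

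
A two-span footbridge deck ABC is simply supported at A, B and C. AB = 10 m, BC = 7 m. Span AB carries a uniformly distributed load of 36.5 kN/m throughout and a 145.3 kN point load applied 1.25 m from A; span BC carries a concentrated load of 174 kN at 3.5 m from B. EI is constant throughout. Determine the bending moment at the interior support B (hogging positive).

M_B = 415 kN·m

Take M_B as the redundant. Released structure: two simple spans AB and BC with a hinge at B.
Rotations at B on the released spans (each span's end-slope, ×1/EI):
  span AB: UDL 36.5: wL³/(24EI) = 1521/EI
  span AB: point load 145.3 at a = 1.25: Pab(L + a)/(6LEI) = 298/EI
  span BC: point load 174 at a = 3.5: Pab(L + b)/(6LEI) = 532.9/EI
  relative rotation θ_0 = (1819 + 532.9)/EI = 2352/EI
A unit hogging moment at B produces rotation L₁/(3EI) + L₂/(3EI) = 5.667/EI.
Slope continuity at B: θ_0 = M_B·5.667/EI, so M_B = 2352/5.667 = 415 kN·m (hogging).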